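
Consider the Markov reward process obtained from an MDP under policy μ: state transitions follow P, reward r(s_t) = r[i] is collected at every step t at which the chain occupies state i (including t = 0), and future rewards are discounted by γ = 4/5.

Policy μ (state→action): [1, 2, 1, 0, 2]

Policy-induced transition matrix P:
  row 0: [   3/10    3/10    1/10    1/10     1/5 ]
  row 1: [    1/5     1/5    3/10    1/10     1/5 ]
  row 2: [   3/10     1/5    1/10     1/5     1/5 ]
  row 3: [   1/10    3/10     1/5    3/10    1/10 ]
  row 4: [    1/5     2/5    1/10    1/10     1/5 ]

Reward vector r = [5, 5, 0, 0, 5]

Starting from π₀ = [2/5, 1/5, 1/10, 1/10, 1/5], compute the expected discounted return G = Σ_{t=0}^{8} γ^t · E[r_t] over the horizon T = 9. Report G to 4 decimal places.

t=0: π = [0.4000, 0.2000, 0.1000, 0.1000, 0.2000], E[r] = 4.0000, γ^t·E[r] = 4.000000, running G = 4.000000
t=1: π = [0.2400, 0.2900, 0.1500, 0.1300, 0.1900], E[r] = 3.6000, γ^t·E[r] = 2.880000, running G = 6.880000
t=2: π = [0.2260, 0.2750, 0.1710, 0.1410, 0.1870], E[r] = 3.4400, γ^t·E[r] = 2.201600, running G = 9.081600
t=3: π = [0.2256, 0.2741, 0.1691, 0.1453, 0.1859], E[r] = 3.4280, γ^t·E[r] = 1.755136, running G = 10.836736
t=4: π = [0.2249, 0.2743, 0.1694, 0.1460, 0.1855], E[r] = 3.4234, γ^t·E[r] = 1.402225, running G = 12.238961
t=5: π = [0.2248, 0.2742, 0.1695, 0.1461, 0.1854], E[r] = 3.4221, γ^t·E[r] = 1.121354, running G = 13.360314
t=6: π = [0.2248, 0.2742, 0.1694, 0.1462, 0.1854], E[r] = 3.4219, γ^t·E[r] = 0.897030, running G = 14.257344
t=7: π = [0.2248, 0.2742, 0.1695, 0.1462, 0.1854], E[r] = 3.4218, γ^t·E[r] = 0.717612, running G = 14.974956
t=8: π = [0.2248, 0.2742, 0.1695, 0.1462, 0.1854], E[r] = 3.4218, γ^t·E[r] = 0.574088, running G = 15.549044

G = 15.5490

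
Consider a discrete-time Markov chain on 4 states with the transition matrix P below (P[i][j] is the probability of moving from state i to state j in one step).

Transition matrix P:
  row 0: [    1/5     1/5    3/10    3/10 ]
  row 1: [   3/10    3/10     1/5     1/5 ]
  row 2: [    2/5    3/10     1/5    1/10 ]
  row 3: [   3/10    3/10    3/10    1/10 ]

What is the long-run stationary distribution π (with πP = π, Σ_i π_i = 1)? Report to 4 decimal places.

Balance equations π_j = Σ_i π_i·P[i][j]:
  π_0 = 1/5·π_0 + 3/10·π_1 + 2/5·π_2 + 3/10·π_3
  π_1 = 1/5·π_0 + 3/10·π_1 + 3/10·π_2 + 3/10·π_3
  π_2 = 3/10·π_0 + 1/5·π_1 + 1/5·π_2 + 3/10·π_3
  normalize: π_0 + π_1 + π_2 + π_3 = 1
Solving the linear system gives exactly π = [119/403, 109/403, 100/403, 75/403].

π = [0.2953, 0.2705, 0.2481, 0.1861]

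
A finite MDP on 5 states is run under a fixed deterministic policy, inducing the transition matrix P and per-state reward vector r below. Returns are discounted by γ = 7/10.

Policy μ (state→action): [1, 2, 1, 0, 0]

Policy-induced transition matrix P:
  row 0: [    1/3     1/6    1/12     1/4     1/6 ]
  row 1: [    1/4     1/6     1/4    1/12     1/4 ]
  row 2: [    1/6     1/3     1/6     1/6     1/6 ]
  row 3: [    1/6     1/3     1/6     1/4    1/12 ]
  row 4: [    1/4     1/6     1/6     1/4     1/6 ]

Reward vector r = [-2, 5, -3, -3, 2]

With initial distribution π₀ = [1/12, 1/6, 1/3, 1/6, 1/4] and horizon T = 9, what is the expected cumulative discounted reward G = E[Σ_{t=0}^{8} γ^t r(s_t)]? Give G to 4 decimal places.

t=0: π = [0.0833, 0.1667, 0.3333, 0.1667, 0.2500], E[r] = -0.3333, γ^t·E[r] = -0.333333, running G = -0.333333
t=1: π = [0.2153, 0.2500, 0.1736, 0.1944, 0.1667], E[r] = 0.0486, γ^t·E[r] = 0.034028, running G = -0.299306
t=2: π = [0.2373, 0.2280, 0.1696, 0.1939, 0.1713], E[r] = -0.0822, γ^t·E[r] = -0.040266, running G = -0.339572
t=3: π = [0.2395, 0.2272, 0.1659, 0.1979, 0.1695], E[r] = -0.0951, γ^t·E[r] = -0.032603, running G = -0.372175
t=4: π = [0.2396, 0.2273, 0.1656, 0.1983, 0.1691], E[r] = -0.0964, γ^t·E[r] = -0.023154, running G = -0.395329
t=5: π = [0.2396, 0.2273, 0.1656, 0.1983, 0.1691], E[r] = -0.0963, γ^t·E[r] = -0.016193, running G = -0.411522
t=6: π = [0.2396, 0.2273, 0.1656, 0.1983, 0.1691], E[r] = -0.0963, γ^t·E[r] = -0.011334, running G = -0.422856
t=7: π = [0.2396, 0.2273, 0.1656, 0.1983, 0.1691], E[r] = -0.0963, γ^t·E[r] = -0.007934, running G = -0.430789
t=8: π = [0.2396, 0.2273, 0.1656, 0.1983, 0.1691], E[r] = -0.0963, γ^t·E[r] = -0.005554, running G = -0.436343

G = -0.4363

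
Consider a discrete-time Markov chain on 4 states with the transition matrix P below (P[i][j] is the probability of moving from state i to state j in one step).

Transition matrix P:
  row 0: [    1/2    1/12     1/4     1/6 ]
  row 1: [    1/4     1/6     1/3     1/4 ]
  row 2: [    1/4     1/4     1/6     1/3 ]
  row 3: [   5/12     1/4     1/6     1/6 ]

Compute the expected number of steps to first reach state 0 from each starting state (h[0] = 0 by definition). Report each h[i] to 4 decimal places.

First-step conditioning: h[0] = 0; for i ≠ 0, h[i] = 1 + Σ_k P[i][k]·h[k].
  h[1] = 1 + 1/6·h[1] + 1/3·h[2] + 1/4·h[3]
  h[2] = 1 + 1/4·h[1] + 1/6·h[2] + 1/3·h[3]
  h[3] = 1 + 1/4·h[1] + 1/6·h[2] + 1/6·h[3]
Solving the 3×3 linear system over states ≠ 0 gives exactly h = [0, 24/7, 78/23, 468/161] (h[0] = 0 is the target).

h = [0.0000, 3.4286, 3.3913, 2.9068]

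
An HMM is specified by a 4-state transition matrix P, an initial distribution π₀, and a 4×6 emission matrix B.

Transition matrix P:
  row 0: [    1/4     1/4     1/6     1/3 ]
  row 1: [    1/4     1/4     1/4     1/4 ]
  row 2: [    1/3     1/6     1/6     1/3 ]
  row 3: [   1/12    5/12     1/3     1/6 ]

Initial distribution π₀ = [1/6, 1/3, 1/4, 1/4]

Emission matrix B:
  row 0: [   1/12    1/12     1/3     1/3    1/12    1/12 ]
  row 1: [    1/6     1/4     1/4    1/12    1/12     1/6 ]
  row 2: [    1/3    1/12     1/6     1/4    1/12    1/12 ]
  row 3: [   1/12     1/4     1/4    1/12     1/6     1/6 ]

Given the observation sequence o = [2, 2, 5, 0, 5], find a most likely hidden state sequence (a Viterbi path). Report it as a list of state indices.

t=0: δ = [5.556e-02, 8.333e-02, 4.167e-02, 6.250e-02]  (obs o_0=2)
t=1: δ = [6.944e-03, 6.510e-03, 3.472e-03, 5.208e-03]  ψ = [1, 3, 1, 1]  (obs o_1=2)
t=2: δ = [1.447e-04, 3.617e-04, 1.447e-04, 3.858e-04]  ψ = [0, 3, 3, 0]  (obs o_2=5)
t=3: δ = [7.535e-06, 2.679e-05, 4.287e-05, 7.535e-06]  ψ = [1, 3, 3, 1]  (obs o_3=0)
t=4: δ = [1.191e-06, 1.191e-06, 5.954e-07, 2.381e-06]  ψ = [2, 2, 2, 2]  (obs o_4=5)
backtrack: best end state = 3; path = [1, 0, 3, 2, 3]

path = [1, 0, 3, 2, 3]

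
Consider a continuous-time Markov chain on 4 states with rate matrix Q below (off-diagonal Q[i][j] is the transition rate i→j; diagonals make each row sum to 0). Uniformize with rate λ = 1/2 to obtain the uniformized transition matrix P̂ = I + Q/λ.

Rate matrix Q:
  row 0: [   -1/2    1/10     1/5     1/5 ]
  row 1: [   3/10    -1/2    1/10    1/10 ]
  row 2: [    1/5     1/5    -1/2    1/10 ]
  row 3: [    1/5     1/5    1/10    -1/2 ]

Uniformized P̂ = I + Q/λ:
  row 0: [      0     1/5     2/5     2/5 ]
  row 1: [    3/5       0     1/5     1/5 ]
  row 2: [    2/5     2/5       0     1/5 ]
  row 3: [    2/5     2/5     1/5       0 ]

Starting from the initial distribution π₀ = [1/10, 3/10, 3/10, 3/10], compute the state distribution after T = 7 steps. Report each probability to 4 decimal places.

π = [0.3192, 0.2401, 0.2203, 0.2203]

t=0: π = [0.1000, 0.3000, 0.3000, 0.3000]
t=1: π = [0.4200, 0.2600, 0.1600, 0.1600]
t=2: π = [0.2840, 0.2120, 0.2520, 0.2520]
t=3: π = [0.3288, 0.2584, 0.2064, 0.2064]
t=4: π = [0.3202, 0.2309, 0.2245, 0.2245]
t=5: π = [0.3181, 0.2436, 0.2191, 0.2191]
t=6: π = [0.3215, 0.2389, 0.2198, 0.2198]
t=7: π = [0.3192, 0.2401, 0.2203, 0.2203]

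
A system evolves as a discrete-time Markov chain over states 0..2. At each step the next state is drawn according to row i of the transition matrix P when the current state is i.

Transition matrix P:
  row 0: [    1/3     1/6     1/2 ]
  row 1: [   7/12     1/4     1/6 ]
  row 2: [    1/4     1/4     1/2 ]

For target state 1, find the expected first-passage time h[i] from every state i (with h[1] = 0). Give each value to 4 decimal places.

h = [4.8000, 0.0000, 4.4000]

First-step conditioning: h[1] = 0; for i ≠ 1, h[i] = 1 + Σ_k P[i][k]·h[k].
  h[0] = 1 + 1/3·h[0] + 1/2·h[2]
  h[2] = 1 + 1/4·h[0] + 1/2·h[2]
Solving the 2×2 linear system over states ≠ 1 gives exactly h = [24/5, 0, 22/5] (h[1] = 0 is the target).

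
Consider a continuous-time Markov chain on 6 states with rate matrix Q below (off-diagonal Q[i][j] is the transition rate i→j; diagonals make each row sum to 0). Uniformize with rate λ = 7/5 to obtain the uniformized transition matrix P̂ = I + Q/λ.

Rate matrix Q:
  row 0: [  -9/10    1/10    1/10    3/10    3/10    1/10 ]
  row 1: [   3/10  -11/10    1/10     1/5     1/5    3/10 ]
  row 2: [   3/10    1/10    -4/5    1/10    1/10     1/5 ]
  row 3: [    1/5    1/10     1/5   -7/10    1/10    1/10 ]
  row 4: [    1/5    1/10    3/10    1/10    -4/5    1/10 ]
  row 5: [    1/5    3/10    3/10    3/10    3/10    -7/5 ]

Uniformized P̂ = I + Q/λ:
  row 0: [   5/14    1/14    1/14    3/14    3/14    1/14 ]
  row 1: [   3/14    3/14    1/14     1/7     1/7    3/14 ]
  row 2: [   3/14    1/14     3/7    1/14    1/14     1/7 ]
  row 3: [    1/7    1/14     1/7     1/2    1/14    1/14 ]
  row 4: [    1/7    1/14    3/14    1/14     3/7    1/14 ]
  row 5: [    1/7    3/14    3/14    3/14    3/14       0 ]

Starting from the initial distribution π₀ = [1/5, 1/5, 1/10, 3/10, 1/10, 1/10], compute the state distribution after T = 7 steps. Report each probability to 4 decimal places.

t=0: π = [0.2000, 0.2000, 0.1000, 0.3000, 0.1000, 0.1000]
t=1: π = [0.2071, 0.1143, 0.1571, 0.2571, 0.1643, 0.1000]
t=2: π = [0.2066, 0.1020, 0.1837, 0.2337, 0.1821, 0.0918]
t=3: π = [0.2075, 0.0991, 0.1929, 0.2215, 0.1864, 0.0926]
t=4: π = [0.2082, 0.0988, 0.1960, 0.2163, 0.1880, 0.0928]
t=5: π = [0.2085, 0.0988, 0.1970, 0.2142, 0.1886, 0.0929]
t=6: π = [0.2087, 0.0988, 0.1973, 0.2133, 0.1889, 0.0930]
t=7: π = [0.2087, 0.0988, 0.1974, 0.2130, 0.1890, 0.0930]

π = [0.2087, 0.0988, 0.1974, 0.2130, 0.1890, 0.0930]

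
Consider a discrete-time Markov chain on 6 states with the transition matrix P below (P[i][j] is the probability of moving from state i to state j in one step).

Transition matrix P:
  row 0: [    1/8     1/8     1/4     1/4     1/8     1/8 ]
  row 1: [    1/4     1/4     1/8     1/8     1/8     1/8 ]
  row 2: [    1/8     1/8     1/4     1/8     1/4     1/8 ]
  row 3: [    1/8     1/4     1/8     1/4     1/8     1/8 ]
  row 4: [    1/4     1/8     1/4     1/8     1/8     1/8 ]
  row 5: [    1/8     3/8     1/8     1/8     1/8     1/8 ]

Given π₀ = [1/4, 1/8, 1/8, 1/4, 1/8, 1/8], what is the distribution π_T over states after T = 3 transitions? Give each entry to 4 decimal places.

t=0: π = [0.2500, 0.1250, 0.1250, 0.2500, 0.1250, 0.1250]
t=1: π = [0.1563, 0.2031, 0.1875, 0.1875, 0.1406, 0.1250]
t=2: π = [0.1680, 0.2051, 0.1855, 0.1680, 0.1484, 0.1250]
t=3: π = [0.1692, 0.2029, 0.1877, 0.1670, 0.1482, 0.1250]

π = [0.1692, 0.2029, 0.1877, 0.1670, 0.1482, 0.1250]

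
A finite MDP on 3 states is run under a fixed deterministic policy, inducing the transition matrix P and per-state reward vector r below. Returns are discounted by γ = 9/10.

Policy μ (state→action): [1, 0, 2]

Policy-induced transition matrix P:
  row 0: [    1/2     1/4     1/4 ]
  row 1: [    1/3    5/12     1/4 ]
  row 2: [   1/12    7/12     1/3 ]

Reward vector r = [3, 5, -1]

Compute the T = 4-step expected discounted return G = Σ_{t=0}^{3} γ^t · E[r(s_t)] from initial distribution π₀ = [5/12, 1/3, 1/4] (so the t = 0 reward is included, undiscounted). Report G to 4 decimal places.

G = 9.2820

t=0: π = [0.4167, 0.3333, 0.2500], E[r] = 2.6667, γ^t·E[r] = 2.666667, running G = 2.666667
t=1: π = [0.3403, 0.3889, 0.2708], E[r] = 2.6944, γ^t·E[r] = 2.425000, running G = 5.091667
t=2: π = [0.3223, 0.4051, 0.2726], E[r] = 2.7199, γ^t·E[r] = 2.203125, running G = 7.294792
t=3: π = [0.3189, 0.4084, 0.2727], E[r] = 2.7259, γ^t·E[r] = 1.987172, running G = 9.281964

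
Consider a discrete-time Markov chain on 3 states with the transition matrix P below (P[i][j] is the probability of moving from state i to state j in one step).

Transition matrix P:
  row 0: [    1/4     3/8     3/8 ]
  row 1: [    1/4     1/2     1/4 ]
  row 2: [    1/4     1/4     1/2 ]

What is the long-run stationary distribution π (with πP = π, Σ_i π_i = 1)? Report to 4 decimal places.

π = [0.2500, 0.3750, 0.3750]

Balance equations π_j = Σ_i π_i·P[i][j]:
  π_0 = 1/4·π_0 + 1/4·π_1 + 1/4·π_2
  π_1 = 3/8·π_0 + 1/2·π_1 + 1/4·π_2
  normalize: π_0 + π_1 + π_2 = 1
Solving the linear system gives exactly π = [1/4, 3/8, 3/8].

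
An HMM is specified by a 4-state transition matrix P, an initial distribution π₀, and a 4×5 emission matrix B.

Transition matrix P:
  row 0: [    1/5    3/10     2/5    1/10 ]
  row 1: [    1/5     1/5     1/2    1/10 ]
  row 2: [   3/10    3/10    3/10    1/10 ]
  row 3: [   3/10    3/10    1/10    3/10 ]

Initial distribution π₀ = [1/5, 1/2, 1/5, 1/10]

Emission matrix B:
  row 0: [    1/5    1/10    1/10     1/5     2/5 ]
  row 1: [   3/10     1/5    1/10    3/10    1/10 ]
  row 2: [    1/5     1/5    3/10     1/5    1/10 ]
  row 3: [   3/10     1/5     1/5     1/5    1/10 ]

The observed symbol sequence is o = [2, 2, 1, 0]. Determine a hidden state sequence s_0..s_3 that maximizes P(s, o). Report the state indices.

path = [1, 2, 1, 2]

t=0: δ = [2.000e-02, 5.000e-02, 6.000e-02, 2.000e-02]  (obs o_0=2)
t=1: δ = [1.800e-03, 1.800e-03, 7.500e-03, 1.200e-03]  ψ = [2, 2, 1, 2]  (obs o_1=2)
t=2: δ = [2.250e-04, 4.500e-04, 4.500e-04, 1.500e-04]  ψ = [2, 2, 2, 2]  (obs o_2=1)
t=3: δ = [2.700e-05, 4.050e-05, 4.500e-05, 1.350e-05]  ψ = [2, 2, 1, 1]  (obs o_3=0)
backtrack: best end state = 2; path = [1, 2, 1, 2]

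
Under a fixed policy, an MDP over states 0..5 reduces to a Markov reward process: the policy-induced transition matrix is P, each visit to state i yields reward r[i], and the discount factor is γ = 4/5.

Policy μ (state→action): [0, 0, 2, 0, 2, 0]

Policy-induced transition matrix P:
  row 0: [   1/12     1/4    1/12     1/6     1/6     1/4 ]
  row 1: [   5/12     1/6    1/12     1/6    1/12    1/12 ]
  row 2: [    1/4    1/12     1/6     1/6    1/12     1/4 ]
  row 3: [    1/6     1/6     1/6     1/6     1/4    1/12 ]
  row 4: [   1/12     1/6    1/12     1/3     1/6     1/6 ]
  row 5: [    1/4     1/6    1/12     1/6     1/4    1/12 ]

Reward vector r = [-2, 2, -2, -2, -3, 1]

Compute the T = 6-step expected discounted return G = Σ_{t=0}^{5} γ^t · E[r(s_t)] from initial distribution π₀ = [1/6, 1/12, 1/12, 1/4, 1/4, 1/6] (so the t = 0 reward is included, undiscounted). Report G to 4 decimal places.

t=0: π = [0.1667, 0.0833, 0.0833, 0.2500, 0.2500, 0.1667], E[r] = -1.4167, γ^t·E[r] = -1.416667, running G = -1.416667
t=1: π = [0.1736, 0.1736, 0.1111, 0.2083, 0.1875, 0.1458], E[r] = -1.0556, γ^t·E[r] = -0.844444, running G = -2.261111
t=2: π = [0.2014, 0.1719, 0.1100, 0.1979, 0.1725, 0.1464], E[r] = -1.0457, γ^t·E[r] = -0.669259, running G = -2.930370
t=3: π = [0.1998, 0.1743, 0.1090, 0.1954, 0.1719, 0.1496], E[r] = -1.0259, γ^t·E[r] = -0.525284, running G = -3.455654
t=4: π = [0.2008, 0.1742, 0.1087, 0.1953, 0.1718, 0.1491], E[r] = -1.0275, γ^t·E[r] = -0.420853, running G = -3.876507
t=5: π = [0.2007, 0.1743, 0.1087, 0.1953, 0.1718, 0.1492], E[r] = -1.0267, γ^t·E[r] = -0.336434, running G = -4.212941

G = -4.2129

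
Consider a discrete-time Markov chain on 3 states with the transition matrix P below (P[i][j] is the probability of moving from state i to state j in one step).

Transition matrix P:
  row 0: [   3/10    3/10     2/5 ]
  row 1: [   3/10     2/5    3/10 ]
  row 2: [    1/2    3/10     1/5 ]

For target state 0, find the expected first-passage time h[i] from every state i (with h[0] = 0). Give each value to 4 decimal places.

h = [0.0000, 2.8205, 2.3077]

First-step conditioning: h[0] = 0; for i ≠ 0, h[i] = 1 + Σ_k P[i][k]·h[k].
  h[1] = 1 + 2/5·h[1] + 3/10·h[2]
  h[2] = 1 + 3/10·h[1] + 1/5·h[2]
Solving the 2×2 linear system over states ≠ 0 gives exactly h = [0, 110/39, 30/13] (h[0] = 0 is the target).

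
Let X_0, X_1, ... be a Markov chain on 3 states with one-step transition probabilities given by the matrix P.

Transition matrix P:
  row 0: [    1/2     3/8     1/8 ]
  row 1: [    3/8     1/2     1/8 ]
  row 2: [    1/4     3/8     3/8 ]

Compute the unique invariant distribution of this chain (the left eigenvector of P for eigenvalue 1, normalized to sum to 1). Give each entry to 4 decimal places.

π = [0.4048, 0.4286, 0.1667]

Balance equations π_j = Σ_i π_i·P[i][j]:
  π_0 = 1/2·π_0 + 3/8·π_1 + 1/4·π_2
  π_1 = 3/8·π_0 + 1/2·π_1 + 3/8·π_2
  normalize: π_0 + π_1 + π_2 = 1
Solving the linear system gives exactly π = [17/42, 3/7, 1/6].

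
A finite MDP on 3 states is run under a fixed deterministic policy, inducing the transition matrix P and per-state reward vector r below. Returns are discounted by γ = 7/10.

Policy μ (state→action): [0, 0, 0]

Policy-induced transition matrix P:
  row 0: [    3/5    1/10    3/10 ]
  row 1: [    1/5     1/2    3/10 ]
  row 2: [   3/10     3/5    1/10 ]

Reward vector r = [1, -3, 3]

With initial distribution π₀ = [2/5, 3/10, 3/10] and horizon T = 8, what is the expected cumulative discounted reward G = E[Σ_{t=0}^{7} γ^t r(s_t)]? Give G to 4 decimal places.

t=0: π = [0.4000, 0.3000, 0.3000], E[r] = 0.4000, γ^t·E[r] = 0.400000, running G = 0.400000
t=1: π = [0.3900, 0.3700, 0.2400], E[r] = 0.0000, γ^t·E[r] = 0.000000, running G = 0.400000
t=2: π = [0.3800, 0.3680, 0.2520], E[r] = 0.0320, γ^t·E[r] = 0.015680, running G = 0.415680
t=3: π = [0.3772, 0.3732, 0.2496], E[r] = 0.0064, γ^t·E[r] = 0.002195, running G = 0.417875
t=4: π = [0.3758, 0.3741, 0.2501], E[r] = 0.0038, γ^t·E[r] = 0.000922, running G = 0.418797
t=5: π = [0.3753, 0.3747, 0.2500], E[r] = 0.0013, γ^t·E[r] = 0.000215, running G = 0.419012
t=6: π = [0.3751, 0.3749, 0.2500], E[r] = 0.0006, γ^t·E[r] = 0.000066, running G = 0.419079
t=7: π = [0.3751, 0.3749, 0.2500], E[r] = 0.0002, γ^t·E[r] = 0.000018, running G = 0.419096

G = 0.4191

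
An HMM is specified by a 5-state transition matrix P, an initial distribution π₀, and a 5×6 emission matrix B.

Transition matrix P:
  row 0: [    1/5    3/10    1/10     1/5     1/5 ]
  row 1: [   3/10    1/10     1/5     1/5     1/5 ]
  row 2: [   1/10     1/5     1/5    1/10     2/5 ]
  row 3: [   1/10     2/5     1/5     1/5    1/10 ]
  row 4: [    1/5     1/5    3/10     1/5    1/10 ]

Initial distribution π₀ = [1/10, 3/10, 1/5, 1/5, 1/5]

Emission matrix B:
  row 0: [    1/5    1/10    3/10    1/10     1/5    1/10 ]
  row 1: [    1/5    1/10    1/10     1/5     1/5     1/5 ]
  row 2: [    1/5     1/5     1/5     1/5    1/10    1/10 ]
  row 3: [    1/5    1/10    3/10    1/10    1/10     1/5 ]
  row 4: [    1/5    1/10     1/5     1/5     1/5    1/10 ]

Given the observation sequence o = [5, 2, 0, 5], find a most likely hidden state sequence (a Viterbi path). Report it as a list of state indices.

t=0: δ = [1.000e-02, 6.000e-02, 2.000e-02, 4.000e-02, 2.000e-02]  (obs o_0=5)
t=1: δ = [5.400e-03, 1.600e-03, 2.400e-03, 3.600e-03, 2.400e-03]  ψ = [1, 3, 1, 1, 1]  (obs o_1=2)
t=2: δ = [2.160e-04, 3.240e-04, 1.440e-04, 2.160e-04, 2.160e-04]  ψ = [0, 0, 3, 0, 0]  (obs o_2=0)
t=3: δ = [9.720e-06, 1.728e-05, 6.480e-06, 1.296e-05, 6.480e-06]  ψ = [1, 3, 1, 1, 1]  (obs o_3=5)
backtrack: best end state = 1; path = [1, 0, 3, 1]

path = [1, 0, 3, 1]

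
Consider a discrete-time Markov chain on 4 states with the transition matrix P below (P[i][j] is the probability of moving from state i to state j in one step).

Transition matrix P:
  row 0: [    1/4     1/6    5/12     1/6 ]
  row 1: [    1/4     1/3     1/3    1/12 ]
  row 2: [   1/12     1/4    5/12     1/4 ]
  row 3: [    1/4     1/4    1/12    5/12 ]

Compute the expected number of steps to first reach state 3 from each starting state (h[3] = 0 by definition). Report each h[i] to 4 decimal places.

First-step conditioning: h[3] = 0; for i ≠ 3, h[i] = 1 + Σ_k P[i][k]·h[k].
  h[0] = 1 + 1/4·h[0] + 1/6·h[1] + 5/12·h[2]
  h[1] = 1 + 1/4·h[0] + 1/3·h[1] + 1/3·h[2]
  h[2] = 1 + 1/12·h[0] + 1/4·h[1] + 5/12·h[2]
Solving the 3×3 linear system over states ≠ 3 gives exactly h = [484/87, 536/87, 448/87, 0] (h[3] = 0 is the target).

h = [5.5632, 6.1609, 5.1494, 0.0000]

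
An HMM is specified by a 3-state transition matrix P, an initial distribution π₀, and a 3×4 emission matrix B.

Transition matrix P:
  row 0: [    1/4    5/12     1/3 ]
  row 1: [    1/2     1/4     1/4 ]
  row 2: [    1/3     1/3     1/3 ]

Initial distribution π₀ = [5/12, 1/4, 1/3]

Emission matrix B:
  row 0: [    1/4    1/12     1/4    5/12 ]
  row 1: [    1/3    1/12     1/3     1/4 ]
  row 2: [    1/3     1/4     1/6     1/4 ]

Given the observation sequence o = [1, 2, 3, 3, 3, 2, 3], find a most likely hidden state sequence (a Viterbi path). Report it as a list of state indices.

t=0: δ = [3.472e-02, 2.083e-02, 8.333e-02]  (obs o_0=1)
t=1: δ = [6.944e-03, 9.259e-03, 4.630e-03]  ψ = [2, 2, 2]  (obs o_1=2)
t=2: δ = [1.929e-03, 7.234e-04, 5.787e-04]  ψ = [1, 0, 0]  (obs o_2=3)
t=3: δ = [2.009e-04, 2.009e-04, 1.608e-04]  ψ = [0, 0, 0]  (obs o_3=3)
t=4: δ = [4.186e-05, 2.093e-05, 1.674e-05]  ψ = [1, 0, 0]  (obs o_4=3)
t=5: δ = [2.616e-06, 5.814e-06, 2.326e-06]  ψ = [0, 0, 0]  (obs o_5=2)
t=6: δ = [1.211e-06, 3.634e-07, 3.634e-07]  ψ = [1, 1, 1]  (obs o_6=3)
backtrack: best end state = 0; path = [2, 1, 0, 1, 0, 1, 0]

path = [2, 1, 0, 1, 0, 1, 0]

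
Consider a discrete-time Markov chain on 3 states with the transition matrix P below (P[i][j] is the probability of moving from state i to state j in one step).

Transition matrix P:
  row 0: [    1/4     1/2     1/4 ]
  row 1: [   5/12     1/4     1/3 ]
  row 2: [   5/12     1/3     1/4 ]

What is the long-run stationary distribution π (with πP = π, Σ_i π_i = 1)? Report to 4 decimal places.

π = [0.3571, 0.3626, 0.2802]

Balance equations π_j = Σ_i π_i·P[i][j]:
  π_0 = 1/4·π_0 + 5/12·π_1 + 5/12·π_2
  π_1 = 1/2·π_0 + 1/4·π_1 + 1/3·π_2
  normalize: π_0 + π_1 + π_2 = 1
Solving the linear system gives exactly π = [5/14, 33/91, 51/182].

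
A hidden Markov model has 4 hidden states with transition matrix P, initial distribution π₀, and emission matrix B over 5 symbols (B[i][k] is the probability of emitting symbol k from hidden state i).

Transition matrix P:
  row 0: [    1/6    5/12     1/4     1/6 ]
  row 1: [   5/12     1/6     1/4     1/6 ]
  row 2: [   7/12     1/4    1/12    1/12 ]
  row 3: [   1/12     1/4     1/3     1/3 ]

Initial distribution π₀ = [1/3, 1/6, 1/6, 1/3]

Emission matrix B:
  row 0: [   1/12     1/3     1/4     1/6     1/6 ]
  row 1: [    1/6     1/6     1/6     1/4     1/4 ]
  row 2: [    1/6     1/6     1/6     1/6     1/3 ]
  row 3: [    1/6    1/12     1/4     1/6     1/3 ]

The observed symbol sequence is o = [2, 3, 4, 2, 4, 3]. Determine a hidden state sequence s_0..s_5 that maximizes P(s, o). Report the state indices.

t=0: δ = [8.333e-02, 2.778e-02, 2.778e-02, 8.333e-02]  (obs o_0=2)
t=1: δ = [2.701e-03, 8.681e-03, 4.630e-03, 4.630e-03]  ψ = [2, 0, 3, 3]  (obs o_1=3)
t=2: δ = [6.028e-04, 3.617e-04, 7.234e-04, 5.144e-04]  ψ = [1, 1, 1, 3]  (obs o_2=4)
t=3: δ = [1.055e-04, 4.186e-05, 2.858e-05, 4.287e-05]  ψ = [2, 0, 3, 3]  (obs o_3=2)
t=4: δ = [2.930e-06, 1.099e-05, 8.791e-06, 5.861e-06]  ψ = [0, 0, 0, 0]  (obs o_4=4)
t=5: δ = [8.547e-07, 5.494e-07, 4.579e-07, 3.256e-07]  ψ = [2, 2, 1, 3]  (obs o_5=3)
backtrack: best end state = 0; path = [0, 1, 2, 0, 2, 0]

path = [0, 1, 2, 0, 2, 0]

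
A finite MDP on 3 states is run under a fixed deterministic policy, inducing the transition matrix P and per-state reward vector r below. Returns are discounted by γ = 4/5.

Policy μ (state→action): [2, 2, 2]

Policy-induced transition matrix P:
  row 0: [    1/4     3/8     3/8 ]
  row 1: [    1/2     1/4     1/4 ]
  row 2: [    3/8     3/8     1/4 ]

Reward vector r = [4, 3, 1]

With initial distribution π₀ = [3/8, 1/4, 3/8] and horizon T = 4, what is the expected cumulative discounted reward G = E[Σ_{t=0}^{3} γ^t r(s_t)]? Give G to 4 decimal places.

t=0: π = [0.3750, 0.2500, 0.3750], E[r] = 2.6250, γ^t·E[r] = 2.625000, running G = 2.625000
t=1: π = [0.3594, 0.3438, 0.2969], E[r] = 2.7656, γ^t·E[r] = 2.212500, running G = 4.837500
t=2: π = [0.3730, 0.3320, 0.2949], E[r] = 2.7832, γ^t·E[r] = 1.781250, running G = 6.618750
t=3: π = [0.3699, 0.3335, 0.2966], E[r] = 2.7766, γ^t·E[r] = 1.421625, running G = 8.040375

G = 8.0404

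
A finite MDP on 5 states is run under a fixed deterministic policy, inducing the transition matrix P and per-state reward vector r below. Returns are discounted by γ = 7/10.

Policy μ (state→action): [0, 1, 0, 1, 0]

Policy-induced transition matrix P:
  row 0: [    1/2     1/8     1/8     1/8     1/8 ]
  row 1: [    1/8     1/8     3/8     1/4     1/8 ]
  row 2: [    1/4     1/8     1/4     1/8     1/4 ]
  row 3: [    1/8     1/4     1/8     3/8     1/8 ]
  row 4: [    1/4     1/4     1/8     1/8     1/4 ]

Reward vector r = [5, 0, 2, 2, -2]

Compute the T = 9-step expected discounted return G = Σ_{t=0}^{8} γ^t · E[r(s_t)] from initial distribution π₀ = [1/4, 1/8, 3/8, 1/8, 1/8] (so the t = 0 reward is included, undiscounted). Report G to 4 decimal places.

G = 5.9450

t=0: π = [0.2500, 0.1250, 0.3750, 0.1250, 0.1250], E[r] = 2.0000, γ^t·E[r] = 2.000000, running G = 2.000000
t=1: π = [0.2813, 0.1563, 0.2031, 0.1719, 0.1875], E[r] = 1.7813, γ^t·E[r] = 1.246875, running G = 3.246875
t=2: π = [0.2793, 0.1699, 0.1895, 0.1875, 0.1738], E[r] = 1.8027, γ^t·E[r] = 0.883340, running G = 4.130215
t=3: π = [0.2751, 0.1702, 0.1912, 0.1931, 0.1704], E[r] = 1.8035, γ^t·E[r] = 0.618589, running G = 4.748804
t=4: π = [0.2734, 0.1704, 0.1914, 0.1945, 0.1702], E[r] = 1.7985, γ^t·E[r] = 0.431811, running G = 5.180615
t=5: π = [0.2727, 0.1706, 0.1915, 0.1949, 0.1702], E[r] = 1.7962, γ^t·E[r] = 0.301880, running G = 5.482495
t=6: π = [0.2725, 0.1706, 0.1916, 0.1951, 0.1702], E[r] = 1.7953, γ^t·E[r] = 0.211216, running G = 5.693711
t=7: π = [0.2724, 0.1707, 0.1916, 0.1951, 0.1702], E[r] = 1.7950, γ^t·E[r] = 0.147826, running G = 5.841537
t=8: π = [0.2724, 0.1707, 0.1916, 0.1951, 0.1702], E[r] = 1.7949, γ^t·E[r] = 0.103472, running G = 5.945010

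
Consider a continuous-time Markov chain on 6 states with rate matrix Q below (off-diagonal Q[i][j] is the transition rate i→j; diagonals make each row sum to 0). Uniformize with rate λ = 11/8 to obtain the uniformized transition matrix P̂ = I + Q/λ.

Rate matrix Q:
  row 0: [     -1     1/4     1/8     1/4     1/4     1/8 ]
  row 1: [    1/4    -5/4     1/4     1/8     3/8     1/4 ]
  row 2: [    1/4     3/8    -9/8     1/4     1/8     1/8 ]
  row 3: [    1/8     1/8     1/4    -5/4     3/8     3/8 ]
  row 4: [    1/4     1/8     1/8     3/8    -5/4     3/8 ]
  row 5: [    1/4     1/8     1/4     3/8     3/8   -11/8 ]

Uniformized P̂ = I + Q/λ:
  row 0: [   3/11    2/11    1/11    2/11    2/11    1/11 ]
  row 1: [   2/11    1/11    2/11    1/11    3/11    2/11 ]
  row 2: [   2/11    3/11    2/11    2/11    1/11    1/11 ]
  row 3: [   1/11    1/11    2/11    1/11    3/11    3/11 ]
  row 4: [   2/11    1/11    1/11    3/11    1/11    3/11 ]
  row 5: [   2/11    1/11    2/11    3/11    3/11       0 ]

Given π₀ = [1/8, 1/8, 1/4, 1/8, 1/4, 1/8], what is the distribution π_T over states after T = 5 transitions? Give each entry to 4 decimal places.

t=0: π = [0.1250, 0.1250, 0.2500, 0.1250, 0.2500, 0.1250]
t=1: π = [0.1818, 0.1477, 0.1477, 0.1932, 0.1705, 0.1591]
t=2: π = [0.1808, 0.1343, 0.1498, 0.1808, 0.1983, 0.1560]
t=3: π = [0.1818, 0.1346, 0.1474, 0.1854, 0.1930, 0.1579]
t=4: π = [0.1815, 0.1342, 0.1477, 0.1846, 0.1943, 0.1576]
t=5: π = [0.1815, 0.1343, 0.1477, 0.1848, 0.1940, 0.1577]

π = [0.1815, 0.1343, 0.1477, 0.1848, 0.1940, 0.1577]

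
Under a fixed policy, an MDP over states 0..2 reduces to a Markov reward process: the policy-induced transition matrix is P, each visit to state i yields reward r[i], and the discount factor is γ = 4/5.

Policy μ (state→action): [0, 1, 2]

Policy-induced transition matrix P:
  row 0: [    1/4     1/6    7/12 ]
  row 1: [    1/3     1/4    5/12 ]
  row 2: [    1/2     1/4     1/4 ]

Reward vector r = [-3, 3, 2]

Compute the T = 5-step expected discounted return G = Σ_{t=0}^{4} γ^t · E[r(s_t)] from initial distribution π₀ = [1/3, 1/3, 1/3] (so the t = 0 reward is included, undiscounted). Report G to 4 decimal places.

G = 1.5658

t=0: π = [0.3333, 0.3333, 0.3333], E[r] = 0.6667, γ^t·E[r] = 0.666667, running G = 0.666667
t=1: π = [0.3611, 0.2222, 0.4167], E[r] = 0.4167, γ^t·E[r] = 0.333333, running G = 1.000000
t=2: π = [0.3727, 0.2199, 0.4074], E[r] = 0.3565, γ^t·E[r] = 0.228148, running G = 1.228148
t=3: π = [0.3702, 0.2189, 0.4109], E[r] = 0.3681, γ^t·E[r] = 0.188444, running G = 1.416593
t=4: π = [0.3710, 0.2192, 0.4099], E[r] = 0.3643, γ^t·E[r] = 0.149228, running G = 1.565821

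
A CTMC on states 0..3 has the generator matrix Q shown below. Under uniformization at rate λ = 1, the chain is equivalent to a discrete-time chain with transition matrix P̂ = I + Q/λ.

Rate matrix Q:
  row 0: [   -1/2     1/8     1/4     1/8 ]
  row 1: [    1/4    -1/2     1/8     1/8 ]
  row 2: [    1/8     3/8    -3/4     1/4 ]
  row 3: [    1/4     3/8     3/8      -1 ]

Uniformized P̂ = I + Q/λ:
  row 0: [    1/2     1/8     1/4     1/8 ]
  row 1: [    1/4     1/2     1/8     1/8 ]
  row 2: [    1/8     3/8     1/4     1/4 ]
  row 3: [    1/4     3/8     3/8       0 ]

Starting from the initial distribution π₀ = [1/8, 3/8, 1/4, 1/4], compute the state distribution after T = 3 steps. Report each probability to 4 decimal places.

π = [0.2937, 0.3494, 0.2222, 0.1348]

t=0: π = [0.1250, 0.3750, 0.2500, 0.2500]
t=1: π = [0.2500, 0.3906, 0.2344, 0.1250]
t=2: π = [0.2832, 0.3613, 0.2168, 0.1387]
t=3: π = [0.2937, 0.3494, 0.2222, 0.1348]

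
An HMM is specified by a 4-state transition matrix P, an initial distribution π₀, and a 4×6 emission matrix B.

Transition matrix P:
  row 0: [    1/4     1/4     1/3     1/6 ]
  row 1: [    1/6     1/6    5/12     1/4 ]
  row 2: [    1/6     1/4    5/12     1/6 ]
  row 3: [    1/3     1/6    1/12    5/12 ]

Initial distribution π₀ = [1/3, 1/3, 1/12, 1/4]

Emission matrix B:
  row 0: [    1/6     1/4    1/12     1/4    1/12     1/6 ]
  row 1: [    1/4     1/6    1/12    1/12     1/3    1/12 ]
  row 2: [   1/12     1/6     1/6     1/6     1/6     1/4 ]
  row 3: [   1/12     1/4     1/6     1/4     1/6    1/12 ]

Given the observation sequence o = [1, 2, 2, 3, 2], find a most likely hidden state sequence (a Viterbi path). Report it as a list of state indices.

t=0: δ = [8.333e-02, 5.556e-02, 1.389e-02, 6.250e-02]  (obs o_0=1)
t=1: δ = [1.736e-03, 1.736e-03, 4.630e-03, 4.340e-03]  ψ = [0, 0, 0, 3]  (obs o_1=2)
t=2: δ = [1.206e-04, 9.645e-05, 3.215e-04, 3.014e-04]  ψ = [3, 2, 2, 3]  (obs o_2=2)
t=3: δ = [2.512e-05, 6.698e-06, 2.233e-05, 3.140e-05]  ψ = [3, 2, 2, 3]  (obs o_3=3)
t=4: δ = [8.721e-07, 5.233e-07, 1.550e-06, 2.180e-06]  ψ = [3, 0, 2, 3]  (obs o_4=2)
backtrack: best end state = 3; path = [3, 3, 3, 3, 3]

path = [3, 3, 3, 3, 3]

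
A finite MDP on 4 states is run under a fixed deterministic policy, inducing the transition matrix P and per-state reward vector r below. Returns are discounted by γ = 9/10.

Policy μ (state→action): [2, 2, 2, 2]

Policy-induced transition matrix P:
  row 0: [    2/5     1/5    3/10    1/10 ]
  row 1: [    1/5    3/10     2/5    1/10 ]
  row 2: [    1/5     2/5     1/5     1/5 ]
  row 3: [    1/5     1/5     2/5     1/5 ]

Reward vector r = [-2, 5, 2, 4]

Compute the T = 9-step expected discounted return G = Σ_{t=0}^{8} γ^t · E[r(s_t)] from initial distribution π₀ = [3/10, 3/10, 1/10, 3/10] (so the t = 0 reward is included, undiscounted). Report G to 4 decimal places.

t=0: π = [0.3000, 0.3000, 0.1000, 0.3000], E[r] = 2.3000, γ^t·E[r] = 2.300000, running G = 2.300000
t=1: π = [0.2600, 0.2500, 0.3500, 0.1400], E[r] = 1.9900, γ^t·E[r] = 1.791000, running G = 4.091000
t=2: π = [0.2520, 0.2950, 0.3040, 0.1490], E[r] = 2.1750, γ^t·E[r] = 1.761750, running G = 5.852750
t=3: π = [0.2504, 0.2903, 0.3140, 0.1453], E[r] = 2.1599, γ^t·E[r] = 1.574567, running G = 7.427317
t=4: π = [0.2501, 0.2918, 0.3122, 0.1459], E[r] = 2.1670, γ^t·E[r] = 1.421788, running G = 8.849105
t=5: π = [0.2500, 0.2916, 0.3126, 0.1458], E[r] = 2.1664, γ^t·E[r] = 1.279237, running G = 10.128342
t=6: π = [0.2500, 0.2917, 0.3125, 0.1458], E[r] = 2.1667, γ^t·E[r] = 1.151463, running G = 11.279806
t=7: π = [0.2500, 0.2917, 0.3125, 0.1458], E[r] = 2.1667, γ^t·E[r] = 1.036305, running G = 12.316111
t=8: π = [0.2500, 0.2917, 0.3125, 0.1458], E[r] = 2.1667, γ^t·E[r] = 0.932679, running G = 13.248790

G = 13.2488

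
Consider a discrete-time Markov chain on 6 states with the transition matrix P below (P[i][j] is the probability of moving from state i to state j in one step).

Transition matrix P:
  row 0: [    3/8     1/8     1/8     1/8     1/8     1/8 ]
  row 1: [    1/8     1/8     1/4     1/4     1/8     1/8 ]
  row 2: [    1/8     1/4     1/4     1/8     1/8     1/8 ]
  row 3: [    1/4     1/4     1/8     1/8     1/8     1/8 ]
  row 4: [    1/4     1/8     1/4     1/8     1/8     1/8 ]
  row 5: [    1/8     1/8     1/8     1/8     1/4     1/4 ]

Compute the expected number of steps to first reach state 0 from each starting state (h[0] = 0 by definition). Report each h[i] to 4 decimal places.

First-step conditioning: h[0] = 0; for i ≠ 0, h[i] = 1 + Σ_k P[i][k]·h[k].
  h[1] = 1 + 1/8·h[1] + 1/4·h[2] + 1/4·h[3] + 1/8·h[4] + 1/8·h[5]
  h[2] = 1 + 1/4·h[1] + 1/4·h[2] + 1/8·h[3] + 1/8·h[4] + 1/8·h[5]
  h[3] = 1 + 1/4·h[1] + 1/8·h[2] + 1/8·h[3] + 1/8·h[4] + 1/8·h[5]
  h[4] = 1 + 1/8·h[1] + 1/4·h[2] + 1/8·h[3] + 1/8·h[4] + 1/8·h[5]
  h[5] = 1 + 1/8·h[1] + 1/8·h[2] + 1/8·h[3] + 1/4·h[4] + 1/4·h[5]
Solving the 5×5 linear system over states ≠ 0 gives exactly h = [0, 568/93, 192/31, 168/31, 505/93, 189/31] (h[0] = 0 is the target).

h = [0.0000, 6.1075, 6.1935, 5.4194, 5.4301, 6.0968]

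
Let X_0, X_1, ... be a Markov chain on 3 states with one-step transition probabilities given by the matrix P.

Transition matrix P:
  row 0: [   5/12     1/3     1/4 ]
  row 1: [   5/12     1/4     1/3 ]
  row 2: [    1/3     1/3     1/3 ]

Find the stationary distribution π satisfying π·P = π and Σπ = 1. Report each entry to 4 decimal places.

Balance equations π_j = Σ_i π_i·P[i][j]:
  π_0 = 5/12·π_0 + 5/12·π_1 + 1/3·π_2
  π_1 = 1/3·π_0 + 1/4·π_1 + 1/3·π_2
  normalize: π_0 + π_1 + π_2 = 1
Solving the linear system gives exactly π = [56/143, 4/13, 43/143].

π = [0.3916, 0.3077, 0.3007]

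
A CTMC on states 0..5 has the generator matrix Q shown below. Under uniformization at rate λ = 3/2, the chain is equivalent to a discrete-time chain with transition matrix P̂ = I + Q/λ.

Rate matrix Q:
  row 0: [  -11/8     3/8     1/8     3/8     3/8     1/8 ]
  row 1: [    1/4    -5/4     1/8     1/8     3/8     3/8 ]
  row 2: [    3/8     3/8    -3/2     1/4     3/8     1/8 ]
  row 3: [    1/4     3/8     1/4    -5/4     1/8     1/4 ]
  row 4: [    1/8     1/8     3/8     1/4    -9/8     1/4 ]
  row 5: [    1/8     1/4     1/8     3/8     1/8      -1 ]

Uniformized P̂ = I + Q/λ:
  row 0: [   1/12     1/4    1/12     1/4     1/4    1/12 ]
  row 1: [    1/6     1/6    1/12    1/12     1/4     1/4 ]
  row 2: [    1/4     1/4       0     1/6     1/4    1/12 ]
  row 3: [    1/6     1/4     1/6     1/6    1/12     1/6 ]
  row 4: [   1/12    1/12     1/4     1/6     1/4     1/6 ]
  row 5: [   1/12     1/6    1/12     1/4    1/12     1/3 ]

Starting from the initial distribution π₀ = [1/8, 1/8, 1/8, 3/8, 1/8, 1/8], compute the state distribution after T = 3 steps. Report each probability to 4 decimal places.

π = [0.1331, 0.1864, 0.1202, 0.1781, 0.1888, 0.1934]

t=0: π = [0.1250, 0.1250, 0.1250, 0.3750, 0.1250, 0.1250]
t=1: π = [0.1458, 0.2083, 0.1250, 0.1771, 0.1667, 0.1771]
t=2: π = [0.1363, 0.1901, 0.1155, 0.1762, 0.1910, 0.1910]
t=3: π = [0.1331, 0.1864, 0.1202, 0.1781, 0.1888, 0.1934]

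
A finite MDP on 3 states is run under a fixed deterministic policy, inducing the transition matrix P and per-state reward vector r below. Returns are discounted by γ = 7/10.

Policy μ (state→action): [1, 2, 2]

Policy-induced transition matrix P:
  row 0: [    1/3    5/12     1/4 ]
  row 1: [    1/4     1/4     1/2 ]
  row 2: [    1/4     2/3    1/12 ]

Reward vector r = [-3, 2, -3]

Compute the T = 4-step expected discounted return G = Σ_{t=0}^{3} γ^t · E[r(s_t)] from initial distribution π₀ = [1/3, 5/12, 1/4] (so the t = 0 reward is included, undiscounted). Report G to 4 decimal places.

t=0: π = [0.3333, 0.4167, 0.2500], E[r] = -0.9167, γ^t·E[r] = -0.916667, running G = -0.916667
t=1: π = [0.2778, 0.4097, 0.3125], E[r] = -0.9514, γ^t·E[r] = -0.665972, running G = -1.582639
t=2: π = [0.2731, 0.4265, 0.3003], E[r] = -0.8675, γ^t·E[r] = -0.425064, running G = -2.007703
t=3: π = [0.2728, 0.4207, 0.3066], E[r] = -0.8967, γ^t·E[r] = -0.307552, running G = -2.315255

G = -2.3153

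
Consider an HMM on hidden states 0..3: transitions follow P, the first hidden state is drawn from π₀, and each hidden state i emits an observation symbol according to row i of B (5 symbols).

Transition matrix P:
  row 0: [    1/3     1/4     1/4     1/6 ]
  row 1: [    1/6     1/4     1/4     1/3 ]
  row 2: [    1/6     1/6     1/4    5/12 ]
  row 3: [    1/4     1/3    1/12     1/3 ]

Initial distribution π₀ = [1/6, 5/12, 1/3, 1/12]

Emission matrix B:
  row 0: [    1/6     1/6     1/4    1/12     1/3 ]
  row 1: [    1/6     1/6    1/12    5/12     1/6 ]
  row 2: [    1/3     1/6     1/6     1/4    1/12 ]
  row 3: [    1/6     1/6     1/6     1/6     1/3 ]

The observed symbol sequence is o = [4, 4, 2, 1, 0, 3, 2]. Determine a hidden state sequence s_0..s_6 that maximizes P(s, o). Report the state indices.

path = [0, 0, 0, 2, 3, 1, 3]

t=0: δ = [5.556e-02, 6.944e-02, 2.778e-02, 2.778e-02]  (obs o_0=4)
t=1: δ = [6.173e-03, 2.894e-03, 1.447e-03, 7.716e-03]  ψ = [0, 1, 1, 1]  (obs o_1=4)
t=2: δ = [5.144e-04, 2.143e-04, 2.572e-04, 4.287e-04]  ψ = [0, 3, 0, 3]  (obs o_2=2)
t=3: δ = [2.858e-05, 2.381e-05, 2.143e-05, 2.381e-05]  ψ = [0, 3, 0, 3]  (obs o_3=1)
t=4: δ = [1.588e-06, 1.323e-06, 2.381e-06, 1.488e-06]  ψ = [0, 3, 0, 2]  (obs o_4=0)
t=5: δ = [4.410e-08, 2.067e-07, 1.488e-07, 1.654e-07]  ψ = [0, 3, 2, 2]  (obs o_5=3)
t=6: δ = [1.034e-08, 4.594e-09, 8.614e-09, 1.148e-08]  ψ = [3, 3, 1, 1]  (obs o_6=2)
backtrack: best end state = 3; path = [0, 0, 0, 2, 3, 1, 3]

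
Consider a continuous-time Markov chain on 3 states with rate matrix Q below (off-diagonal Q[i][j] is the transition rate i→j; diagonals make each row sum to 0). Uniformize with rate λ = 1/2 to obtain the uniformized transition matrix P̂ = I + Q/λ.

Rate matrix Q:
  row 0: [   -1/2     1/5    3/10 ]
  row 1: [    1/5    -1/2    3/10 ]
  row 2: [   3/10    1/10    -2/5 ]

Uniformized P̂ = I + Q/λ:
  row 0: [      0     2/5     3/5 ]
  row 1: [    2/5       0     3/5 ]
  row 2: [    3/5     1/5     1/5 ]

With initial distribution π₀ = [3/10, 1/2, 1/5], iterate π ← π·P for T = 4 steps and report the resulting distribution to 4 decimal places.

t=0: π = [0.3000, 0.5000, 0.2000]
t=1: π = [0.3200, 0.1600, 0.5200]
t=2: π = [0.3760, 0.2320, 0.3920]
t=3: π = [0.3280, 0.2288, 0.4432]
t=4: π = [0.3574, 0.2198, 0.4227]

π = [0.3574, 0.2198, 0.4227]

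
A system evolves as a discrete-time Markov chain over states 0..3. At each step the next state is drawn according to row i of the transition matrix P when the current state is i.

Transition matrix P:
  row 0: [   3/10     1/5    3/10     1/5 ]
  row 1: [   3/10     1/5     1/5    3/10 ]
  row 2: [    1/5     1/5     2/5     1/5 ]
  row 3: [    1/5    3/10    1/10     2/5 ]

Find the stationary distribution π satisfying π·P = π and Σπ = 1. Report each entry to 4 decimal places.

Balance equations π_j = Σ_i π_i·P[i][j]:
  π_0 = 3/10·π_0 + 3/10·π_1 + 1/5·π_2 + 1/5·π_3
  π_1 = 1/5·π_0 + 1/5·π_1 + 1/5·π_2 + 3/10·π_3
  π_2 = 3/10·π_0 + 1/5·π_1 + 2/5·π_2 + 1/10·π_3
  normalize: π_0 + π_1 + π_2 + π_3 = 1
Solving the linear system gives exactly π = [176/711, 18/79, 175/711, 22/79].

π = [0.2475, 0.2278, 0.2461, 0.2785]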